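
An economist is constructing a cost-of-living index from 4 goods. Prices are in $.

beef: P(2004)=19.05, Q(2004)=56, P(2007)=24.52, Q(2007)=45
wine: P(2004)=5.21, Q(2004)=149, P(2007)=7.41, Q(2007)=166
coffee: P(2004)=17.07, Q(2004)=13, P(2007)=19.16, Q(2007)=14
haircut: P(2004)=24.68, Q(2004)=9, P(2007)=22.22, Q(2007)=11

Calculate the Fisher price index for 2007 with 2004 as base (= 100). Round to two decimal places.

127.71

Laspeyres component (base-period weights):
ΣP(2007)Q(2004) = 24.52×56 + 7.41×149 + 19.16×13 + 22.22×9 = 1373.12 + 1104.09 + 249.08 + 199.98 = 2926.27
ΣP(2004)Q(2004) = 19.05×56 + 5.21×149 + 17.07×13 + 24.68×9 = 1066.8 + 776.29 + 221.91 + 222.12 = 2287.12
L = 2926.27 / 2287.12 × 100 = 127.9456
Paasche component (current-period weights):
ΣP(2007)Q(2007) = 24.52×45 + 7.41×166 + 19.16×14 + 22.22×11 = 1103.4 + 1230.06 + 268.24 + 244.42 = 2846.12
ΣP(2004)Q(2007) = 19.05×45 + 5.21×166 + 17.07×14 + 24.68×11 = 857.25 + 864.86 + 238.98 + 271.48 = 2232.57
P = 2846.12 / 2232.57 × 100 = 127.4818
Fisher = √(L × P) = √(127.9456 × 127.4818) = 127.7135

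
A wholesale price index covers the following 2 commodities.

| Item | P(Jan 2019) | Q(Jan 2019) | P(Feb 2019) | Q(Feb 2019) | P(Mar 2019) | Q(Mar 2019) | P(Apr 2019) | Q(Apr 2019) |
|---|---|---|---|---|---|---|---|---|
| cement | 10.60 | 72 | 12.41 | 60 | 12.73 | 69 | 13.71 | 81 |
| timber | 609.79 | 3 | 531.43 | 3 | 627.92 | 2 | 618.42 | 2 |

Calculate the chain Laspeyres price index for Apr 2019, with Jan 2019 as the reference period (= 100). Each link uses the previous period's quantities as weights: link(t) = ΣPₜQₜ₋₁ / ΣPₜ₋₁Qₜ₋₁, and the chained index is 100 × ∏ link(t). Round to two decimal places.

111.10

Link Jan 2019→Feb 2019:
ΣP(Feb 2019)Q(Jan 2019) = 12.41×72 + 531.43×3 = 893.52 + 1594.29 = 2487.81
ΣP(Jan 2019)Q(Jan 2019) = 10.60×72 + 609.79×3 = 763.2 + 1829.37 = 2592.57
link = 2487.81/2592.57 = 0.959592
Link Feb 2019→Mar 2019:
ΣP(Mar 2019)Q(Feb 2019) = 12.73×60 + 627.92×3 = 763.8 + 1883.76 = 2647.56
ΣP(Feb 2019)Q(Feb 2019) = 12.41×60 + 531.43×3 = 744.6 + 1594.29 = 2338.89
link = 2647.56/2338.89 = 1.131973
Link Mar 2019→Apr 2019:
ΣP(Apr 2019)Q(Mar 2019) = 13.71×69 + 618.42×2 = 945.99 + 1236.84 = 2182.83
ΣP(Mar 2019)Q(Mar 2019) = 12.73×69 + 627.92×2 = 878.37 + 1255.84 = 2134.21
link = 2182.83/2134.21 = 1.022781
Chained index = 100 × 0.959592 × 1.131973 × 1.022781 = 111.0978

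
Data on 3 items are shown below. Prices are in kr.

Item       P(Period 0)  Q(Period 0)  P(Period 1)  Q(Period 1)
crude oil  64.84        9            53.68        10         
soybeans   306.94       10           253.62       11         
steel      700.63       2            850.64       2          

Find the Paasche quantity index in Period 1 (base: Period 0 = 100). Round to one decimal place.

Paasche quantity index uses current-period prices as weights.
ΣP(Period 1)·Q(Period 1) = 53.68×10 + 253.62×11 + 850.64×2 = 536.8 + 2789.82 + 1701.28 = 5027.9
ΣP(Period 1)·Q(Period 0) = 53.68×9 + 253.62×10 + 850.64×2 = 483.12 + 2536.2 + 1701.28 = 4720.6
Index = 5027.9 / 4720.6 × 100 = 106.5098

106.5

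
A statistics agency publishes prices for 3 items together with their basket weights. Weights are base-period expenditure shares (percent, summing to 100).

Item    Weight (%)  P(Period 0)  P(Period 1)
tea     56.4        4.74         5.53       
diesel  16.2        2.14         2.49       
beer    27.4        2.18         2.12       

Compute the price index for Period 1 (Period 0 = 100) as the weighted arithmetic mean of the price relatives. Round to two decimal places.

tea: 56.4 × (5.53/4.74) = 56.4 × 1.166667 = 65.8000
diesel: 16.2 × (2.49/2.14) = 16.2 × 1.163551 = 18.8495
beer: 27.4 × (2.12/2.18) = 27.4 × 0.972477 = 26.6459
Index = Σ wᵢ·(p₁ᵢ/p₀ᵢ) = 65.8000 + 18.8495 + 26.6459 = 111.2954

111.30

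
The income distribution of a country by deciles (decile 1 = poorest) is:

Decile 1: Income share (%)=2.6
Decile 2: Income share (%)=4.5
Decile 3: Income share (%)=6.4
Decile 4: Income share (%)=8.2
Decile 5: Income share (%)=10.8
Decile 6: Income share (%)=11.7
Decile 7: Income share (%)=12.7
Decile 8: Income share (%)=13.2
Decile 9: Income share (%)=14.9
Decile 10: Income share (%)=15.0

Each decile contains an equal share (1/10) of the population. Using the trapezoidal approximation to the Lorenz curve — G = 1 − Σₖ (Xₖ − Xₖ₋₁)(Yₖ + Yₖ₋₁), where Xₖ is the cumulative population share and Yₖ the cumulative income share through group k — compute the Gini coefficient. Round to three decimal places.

Cumulative income shares Yₖ: 0.0260, 0.0710, 0.1350, 0.2170, 0.3250, 0.4420, 0.5690, 0.7010, 0.8500, 1.0000
Σ (Xₖ−Xₖ₋₁)(Yₖ+Yₖ₋₁) = (1/10)(0.0260+0.0000) + (1/10)(0.0710+0.0260) + (1/10)(0.1350+0.0710) + (1/10)(0.2170+0.1350) + (1/10)(0.3250+0.2170) + (1/10)(0.4420+0.3250) + (1/10)(0.5690+0.4420) + (1/10)(0.7010+0.5690) + (1/10)(0.8500+0.7010) + (1/10)(1.0000+0.8500)
  = 0.0026 + 0.0097 + 0.0206 + 0.0352 + 0.0542 + 0.0767 + 0.1011 + 0.1270 + 0.1551 + 0.1850 = 0.7672
G = 1 − 0.7672 = 0.2328

0.233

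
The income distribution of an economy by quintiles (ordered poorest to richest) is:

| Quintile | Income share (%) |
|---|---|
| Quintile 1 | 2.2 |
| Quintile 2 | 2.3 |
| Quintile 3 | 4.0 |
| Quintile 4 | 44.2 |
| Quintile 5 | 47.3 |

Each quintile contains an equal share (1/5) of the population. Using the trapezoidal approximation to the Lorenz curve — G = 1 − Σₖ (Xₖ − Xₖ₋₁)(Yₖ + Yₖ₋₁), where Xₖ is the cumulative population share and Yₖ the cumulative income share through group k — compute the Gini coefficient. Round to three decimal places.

Cumulative income shares Yₖ: 0.0220, 0.0450, 0.0850, 0.5270, 1.0000
Σ (Xₖ−Xₖ₋₁)(Yₖ+Yₖ₋₁) = (1/5)(0.0220+0.0000) + (1/5)(0.0450+0.0220) + (1/5)(0.0850+0.0450) + (1/5)(0.5270+0.0850) + (1/5)(1.0000+0.5270)
  = 0.0044 + 0.0134 + 0.0260 + 0.1224 + 0.3054 = 0.4716
G = 1 − 0.4716 = 0.5284

0.528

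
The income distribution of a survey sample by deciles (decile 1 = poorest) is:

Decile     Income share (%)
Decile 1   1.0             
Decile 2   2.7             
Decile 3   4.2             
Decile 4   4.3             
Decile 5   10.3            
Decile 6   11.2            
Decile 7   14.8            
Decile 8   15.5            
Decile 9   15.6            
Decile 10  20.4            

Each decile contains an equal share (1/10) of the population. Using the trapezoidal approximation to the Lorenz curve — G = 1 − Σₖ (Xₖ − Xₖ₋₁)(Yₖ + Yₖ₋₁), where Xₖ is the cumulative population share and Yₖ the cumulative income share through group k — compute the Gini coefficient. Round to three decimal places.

0.354

Cumulative income shares Yₖ: 0.0100, 0.0370, 0.0790, 0.1220, 0.2250, 0.3370, 0.4850, 0.6400, 0.7960, 1.0000
Σ (Xₖ−Xₖ₋₁)(Yₖ+Yₖ₋₁) = (1/10)(0.0100+0.0000) + (1/10)(0.0370+0.0100) + (1/10)(0.0790+0.0370) + (1/10)(0.1220+0.0790) + (1/10)(0.2250+0.1220) + (1/10)(0.3370+0.2250) + (1/10)(0.4850+0.3370) + (1/10)(0.6400+0.4850) + (1/10)(0.7960+0.6400) + (1/10)(1.0000+0.7960)
  = 0.0010 + 0.0047 + 0.0116 + 0.0201 + 0.0347 + 0.0562 + 0.0822 + 0.1125 + 0.1436 + 0.1796 = 0.6462
G = 1 − 0.6462 = 0.3538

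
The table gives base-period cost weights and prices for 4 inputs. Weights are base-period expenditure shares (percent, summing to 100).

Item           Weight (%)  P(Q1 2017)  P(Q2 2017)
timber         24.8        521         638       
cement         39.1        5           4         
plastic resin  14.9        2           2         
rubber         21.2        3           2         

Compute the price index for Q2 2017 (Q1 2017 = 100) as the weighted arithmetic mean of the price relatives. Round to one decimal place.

timber: 24.8 × (638/521) = 24.8 × 1.224568 = 30.3693
cement: 39.1 × (4/5) = 39.1 × 0.800000 = 31.2800
plastic resin: 14.9 × (2/2) = 14.9 × 1.000000 = 14.9000
rubber: 21.2 × (2/3) = 21.2 × 0.666667 = 14.1333
Index = Σ wᵢ·(p₁ᵢ/p₀ᵢ) = 30.3693 + 31.2800 + 14.9000 + 14.1333 = 90.6826

90.7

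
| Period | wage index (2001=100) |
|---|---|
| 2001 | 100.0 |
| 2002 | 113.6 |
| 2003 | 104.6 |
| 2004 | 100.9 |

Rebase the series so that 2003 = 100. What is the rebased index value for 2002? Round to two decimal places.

108.60

Rebased(2002) = 113.6 / 104.6 × 100 = 108.6042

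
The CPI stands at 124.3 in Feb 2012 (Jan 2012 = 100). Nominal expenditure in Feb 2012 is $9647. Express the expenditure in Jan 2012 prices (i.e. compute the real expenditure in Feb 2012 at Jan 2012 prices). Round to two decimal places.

7761.06

Real = Nominal ÷ (Index/100) = 9647 ÷ (124.3/100)
     = 9647 ÷ 1.243 = 7761.0619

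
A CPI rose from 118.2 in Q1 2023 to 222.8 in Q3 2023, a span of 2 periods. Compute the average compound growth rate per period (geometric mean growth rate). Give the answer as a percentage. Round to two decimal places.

37.29%

Growth factor = (222.8/118.2)^(1/2) = (1.884941)^(1/2) = 1.372931
Growth rate = 1.372931 − 1 = 0.372931 = 37.2931%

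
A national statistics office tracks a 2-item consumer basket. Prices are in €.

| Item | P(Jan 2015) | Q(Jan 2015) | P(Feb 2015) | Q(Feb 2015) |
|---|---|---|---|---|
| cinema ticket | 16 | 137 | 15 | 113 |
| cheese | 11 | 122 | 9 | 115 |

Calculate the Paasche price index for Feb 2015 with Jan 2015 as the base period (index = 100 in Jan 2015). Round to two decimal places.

88.84

Paasche price index uses current-period quantities as weights.
ΣP(Feb 2015)·Q(Feb 2015) = 15×113 + 9×115 = 1695 + 1035 = 2730
ΣP(Jan 2015)·Q(Feb 2015) = 16×113 + 11×115 = 1808 + 1265 = 3073
Index = 2730 / 3073 × 100 = 88.8383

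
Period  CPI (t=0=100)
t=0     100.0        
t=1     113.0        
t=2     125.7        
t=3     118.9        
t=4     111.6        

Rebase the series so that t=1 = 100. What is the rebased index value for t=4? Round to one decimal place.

98.8

Rebased(t=4) = 111.6 / 113.0 × 100 = 98.7611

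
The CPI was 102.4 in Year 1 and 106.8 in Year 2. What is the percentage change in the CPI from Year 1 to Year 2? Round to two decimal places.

Change = (106.8 − 102.4) / 102.4 × 100
       = 4.4 / 102.4 × 100 = 4.2969%

4.30%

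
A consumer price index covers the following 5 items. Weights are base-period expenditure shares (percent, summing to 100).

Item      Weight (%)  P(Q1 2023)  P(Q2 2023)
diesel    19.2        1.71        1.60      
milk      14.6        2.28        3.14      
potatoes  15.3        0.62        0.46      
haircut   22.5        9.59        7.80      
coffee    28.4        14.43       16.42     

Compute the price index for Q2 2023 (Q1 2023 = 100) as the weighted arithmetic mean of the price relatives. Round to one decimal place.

100.0

diesel: 19.2 × (1.60/1.71) = 19.2 × 0.935673 = 17.9649
milk: 14.6 × (3.14/2.28) = 14.6 × 1.377193 = 20.1070
potatoes: 15.3 × (0.46/0.62) = 15.3 × 0.741935 = 11.3516
haircut: 22.5 × (7.80/9.59) = 22.5 × 0.813347 = 18.3003
coffee: 28.4 × (16.42/14.43) = 28.4 × 1.137907 = 32.3166
Index = Σ wᵢ·(p₁ᵢ/p₀ᵢ) = 17.9649 + 20.1070 + 11.3516 + 18.3003 + 32.3166 = 100.0404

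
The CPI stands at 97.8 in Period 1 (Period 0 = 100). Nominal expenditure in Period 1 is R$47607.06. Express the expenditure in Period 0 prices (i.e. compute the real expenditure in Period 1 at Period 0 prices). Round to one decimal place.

48678.0

Real = Nominal ÷ (Index/100) = 47607.06 ÷ (97.8/100)
     = 47607.06 ÷ 0.978 = 48677.9755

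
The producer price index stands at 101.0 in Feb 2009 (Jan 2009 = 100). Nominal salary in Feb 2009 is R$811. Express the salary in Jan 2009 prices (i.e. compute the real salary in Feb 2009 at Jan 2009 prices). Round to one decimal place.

Real = Nominal ÷ (Index/100) = 811 ÷ (101.0/100)
     = 811 ÷ 1.010 = 802.9703

803.0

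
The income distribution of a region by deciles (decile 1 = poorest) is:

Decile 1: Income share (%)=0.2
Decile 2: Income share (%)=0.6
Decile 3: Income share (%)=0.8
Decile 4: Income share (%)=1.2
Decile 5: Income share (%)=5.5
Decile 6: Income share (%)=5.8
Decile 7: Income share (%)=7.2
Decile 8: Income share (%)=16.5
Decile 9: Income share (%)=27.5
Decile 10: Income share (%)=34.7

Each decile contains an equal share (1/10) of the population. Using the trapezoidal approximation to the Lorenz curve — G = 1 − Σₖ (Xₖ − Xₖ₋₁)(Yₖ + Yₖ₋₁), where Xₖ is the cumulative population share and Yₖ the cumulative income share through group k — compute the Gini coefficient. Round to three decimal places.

0.596

Cumulative income shares Yₖ: 0.0020, 0.0080, 0.0160, 0.0280, 0.0830, 0.1410, 0.2130, 0.3780, 0.6530, 1.0000
Σ (Xₖ−Xₖ₋₁)(Yₖ+Yₖ₋₁) = (1/10)(0.0020+0.0000) + (1/10)(0.0080+0.0020) + (1/10)(0.0160+0.0080) + (1/10)(0.0280+0.0160) + (1/10)(0.0830+0.0280) + (1/10)(0.1410+0.0830) + (1/10)(0.2130+0.1410) + (1/10)(0.3780+0.2130) + (1/10)(0.6530+0.3780) + (1/10)(1.0000+0.6530)
  = 0.0002 + 0.0010 + 0.0024 + 0.0044 + 0.0111 + 0.0224 + 0.0354 + 0.0591 + 0.1031 + 0.1653 = 0.4044
G = 1 − 0.4044 = 0.5956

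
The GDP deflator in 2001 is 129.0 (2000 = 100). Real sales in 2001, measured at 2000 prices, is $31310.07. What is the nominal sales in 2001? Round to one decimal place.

Nominal = Real × (Index/100) = 31310.07 × (129.0/100)
        = 31310.07 × 1.290 = 40389.9903

40390.0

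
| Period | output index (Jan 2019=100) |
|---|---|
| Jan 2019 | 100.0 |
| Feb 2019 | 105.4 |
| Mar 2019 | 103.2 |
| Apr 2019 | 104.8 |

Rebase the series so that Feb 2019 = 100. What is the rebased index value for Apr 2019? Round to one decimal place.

99.4

Rebased(Apr 2019) = 104.8 / 105.4 × 100 = 99.4307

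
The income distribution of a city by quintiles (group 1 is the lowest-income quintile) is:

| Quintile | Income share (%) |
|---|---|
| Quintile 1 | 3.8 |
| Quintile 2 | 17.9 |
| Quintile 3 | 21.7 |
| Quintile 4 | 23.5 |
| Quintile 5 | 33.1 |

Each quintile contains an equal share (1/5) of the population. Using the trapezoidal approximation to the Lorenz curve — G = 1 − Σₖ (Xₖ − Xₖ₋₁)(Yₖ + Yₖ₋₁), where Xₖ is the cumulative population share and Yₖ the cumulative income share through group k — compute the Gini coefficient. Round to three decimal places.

Cumulative income shares Yₖ: 0.0380, 0.2170, 0.4340, 0.6690, 1.0000
Σ (Xₖ−Xₖ₋₁)(Yₖ+Yₖ₋₁) = (1/5)(0.0380+0.0000) + (1/5)(0.2170+0.0380) + (1/5)(0.4340+0.2170) + (1/5)(0.6690+0.4340) + (1/5)(1.0000+0.6690)
  = 0.0076 + 0.0510 + 0.1302 + 0.2206 + 0.3338 = 0.7432
G = 1 − 0.7432 = 0.2568

0.257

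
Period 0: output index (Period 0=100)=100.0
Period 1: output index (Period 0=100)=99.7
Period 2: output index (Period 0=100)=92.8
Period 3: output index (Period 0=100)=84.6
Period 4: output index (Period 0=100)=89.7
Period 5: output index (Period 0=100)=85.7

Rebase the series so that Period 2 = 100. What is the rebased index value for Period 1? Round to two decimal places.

Rebased(Period 1) = 99.7 / 92.8 × 100 = 107.4353

107.44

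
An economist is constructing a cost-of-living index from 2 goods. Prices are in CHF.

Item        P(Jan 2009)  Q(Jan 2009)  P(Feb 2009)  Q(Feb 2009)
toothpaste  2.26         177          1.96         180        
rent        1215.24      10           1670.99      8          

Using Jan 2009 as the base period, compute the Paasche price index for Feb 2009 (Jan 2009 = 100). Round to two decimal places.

Paasche price index uses current-period quantities as weights.
ΣP(Feb 2009)·Q(Feb 2009) = 1.96×180 + 1670.99×8 = 352.8 + 13367.92 = 13720.72
ΣP(Jan 2009)·Q(Feb 2009) = 2.26×180 + 1215.24×8 = 406.8 + 9721.92 = 10128.72
Index = 13720.72 / 10128.72 × 100 = 135.4635

135.46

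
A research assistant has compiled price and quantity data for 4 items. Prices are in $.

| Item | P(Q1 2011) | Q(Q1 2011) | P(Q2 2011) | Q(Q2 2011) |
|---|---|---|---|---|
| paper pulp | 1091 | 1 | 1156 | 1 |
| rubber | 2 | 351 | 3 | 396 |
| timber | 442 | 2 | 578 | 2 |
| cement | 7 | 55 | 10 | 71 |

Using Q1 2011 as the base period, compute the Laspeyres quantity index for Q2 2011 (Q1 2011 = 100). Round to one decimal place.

Laspeyres quantity index uses base-period prices as weights.
ΣP(Q1 2011)·Q(Q2 2011) = 1091×1 + 2×396 + 442×2 + 7×71 = 1091 + 792 + 884 + 497 = 3264
ΣP(Q1 2011)·Q(Q1 2011) = 1091×1 + 2×351 + 442×2 + 7×55 = 1091 + 702 + 884 + 385 = 3062
Index = 3264 / 3062 × 100 = 106.5970

106.6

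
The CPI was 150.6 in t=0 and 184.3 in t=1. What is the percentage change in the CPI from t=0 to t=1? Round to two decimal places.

Change = (184.3 − 150.6) / 150.6 × 100
       = 33.7 / 150.6 × 100 = 22.3772%

22.38%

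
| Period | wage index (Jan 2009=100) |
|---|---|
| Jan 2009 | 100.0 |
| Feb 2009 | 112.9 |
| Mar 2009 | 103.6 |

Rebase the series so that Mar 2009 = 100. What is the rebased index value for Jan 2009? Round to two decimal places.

Rebased(Jan 2009) = 100.0 / 103.6 × 100 = 96.5251

96.53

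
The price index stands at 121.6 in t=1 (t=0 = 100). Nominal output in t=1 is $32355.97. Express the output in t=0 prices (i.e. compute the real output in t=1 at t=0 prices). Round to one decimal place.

Real = Nominal ÷ (Index/100) = 32355.97 ÷ (121.6/100)
     = 32355.97 ÷ 1.216 = 26608.5280

26608.5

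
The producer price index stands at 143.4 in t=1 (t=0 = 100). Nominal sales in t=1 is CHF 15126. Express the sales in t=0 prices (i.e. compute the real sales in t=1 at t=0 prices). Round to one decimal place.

Real = Nominal ÷ (Index/100) = 15126 ÷ (143.4/100)
     = 15126 ÷ 1.434 = 10548.1172

10548.1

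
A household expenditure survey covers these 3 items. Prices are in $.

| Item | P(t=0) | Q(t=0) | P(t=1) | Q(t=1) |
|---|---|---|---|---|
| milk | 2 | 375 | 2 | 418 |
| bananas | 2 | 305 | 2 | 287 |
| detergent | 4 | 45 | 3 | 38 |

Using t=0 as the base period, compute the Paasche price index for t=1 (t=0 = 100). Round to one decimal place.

97.6

Paasche price index uses current-period quantities as weights.
ΣP(t=1)·Q(t=1) = 2×418 + 2×287 + 3×38 = 836 + 574 + 114 = 1524
ΣP(t=0)·Q(t=1) = 2×418 + 2×287 + 4×38 = 836 + 574 + 152 = 1562
Index = 1524 / 1562 × 100 = 97.5672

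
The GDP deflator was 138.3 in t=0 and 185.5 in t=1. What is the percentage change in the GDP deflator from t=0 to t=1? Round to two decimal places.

Change = (185.5 − 138.3) / 138.3 × 100
       = 47.2 / 138.3 × 100 = 34.1287%

34.13%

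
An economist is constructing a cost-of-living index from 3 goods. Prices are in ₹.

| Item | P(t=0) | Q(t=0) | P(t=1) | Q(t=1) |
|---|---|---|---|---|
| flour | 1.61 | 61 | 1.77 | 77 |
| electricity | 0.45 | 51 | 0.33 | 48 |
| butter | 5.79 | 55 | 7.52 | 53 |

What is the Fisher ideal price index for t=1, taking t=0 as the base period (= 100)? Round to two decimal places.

Laspeyres component (base-period weights):
ΣP(t=1)Q(t=0) = 1.77×61 + 0.33×51 + 7.52×55 = 107.97 + 16.83 + 413.6 = 538.4
ΣP(t=0)Q(t=0) = 1.61×61 + 0.45×51 + 5.79×55 = 98.21 + 22.95 + 318.45 = 439.61
L = 538.4 / 439.61 × 100 = 122.4722
Paasche component (current-period weights):
ΣP(t=1)Q(t=1) = 1.77×77 + 0.33×48 + 7.52×53 = 136.29 + 15.84 + 398.56 = 550.69
ΣP(t=0)Q(t=1) = 1.61×77 + 0.45×48 + 5.79×53 = 123.97 + 21.6 + 306.87 = 452.44
P = 550.69 / 452.44 × 100 = 121.7156
Fisher = √(L × P) = √(122.4722 × 121.7156) = 122.0933

122.09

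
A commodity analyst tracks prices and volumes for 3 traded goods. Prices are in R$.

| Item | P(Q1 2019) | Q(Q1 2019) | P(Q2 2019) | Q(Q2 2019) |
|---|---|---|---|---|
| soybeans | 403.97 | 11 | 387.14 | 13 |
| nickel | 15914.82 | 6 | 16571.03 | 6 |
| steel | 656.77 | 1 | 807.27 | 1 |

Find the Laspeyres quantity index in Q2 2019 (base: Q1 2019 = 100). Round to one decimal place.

Laspeyres quantity index uses base-period prices as weights.
ΣP(Q1 2019)·Q(Q2 2019) = 403.97×13 + 15914.82×6 + 656.77×1 = 5251.61 + 95488.92 + 656.77 = 101397.3
ΣP(Q1 2019)·Q(Q1 2019) = 403.97×11 + 15914.82×6 + 656.77×1 = 4443.67 + 95488.92 + 656.77 = 100589.36
Index = 101397.3 / 100589.36 × 100 = 100.8032

100.8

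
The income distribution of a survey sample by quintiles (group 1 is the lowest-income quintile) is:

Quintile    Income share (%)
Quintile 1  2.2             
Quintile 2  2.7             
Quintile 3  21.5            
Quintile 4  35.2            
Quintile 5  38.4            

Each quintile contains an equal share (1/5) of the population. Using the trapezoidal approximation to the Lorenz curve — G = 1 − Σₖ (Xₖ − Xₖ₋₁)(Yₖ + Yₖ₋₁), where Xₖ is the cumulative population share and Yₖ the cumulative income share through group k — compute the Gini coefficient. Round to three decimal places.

0.420

Cumulative income shares Yₖ: 0.0220, 0.0490, 0.2640, 0.6160, 1.0000
Σ (Xₖ−Xₖ₋₁)(Yₖ+Yₖ₋₁) = (1/5)(0.0220+0.0000) + (1/5)(0.0490+0.0220) + (1/5)(0.2640+0.0490) + (1/5)(0.6160+0.2640) + (1/5)(1.0000+0.6160)
  = 0.0044 + 0.0142 + 0.0626 + 0.1760 + 0.3232 = 0.5804
G = 1 − 0.5804 = 0.4196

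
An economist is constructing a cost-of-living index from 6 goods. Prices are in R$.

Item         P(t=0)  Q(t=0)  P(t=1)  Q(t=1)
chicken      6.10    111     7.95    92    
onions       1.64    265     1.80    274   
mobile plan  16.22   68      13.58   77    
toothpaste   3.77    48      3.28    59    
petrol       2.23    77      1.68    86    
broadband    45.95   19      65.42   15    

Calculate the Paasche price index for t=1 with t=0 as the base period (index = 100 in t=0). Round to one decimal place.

106.7

Paasche price index uses current-period quantities as weights.
ΣP(t=1)·Q(t=1) = 7.95×92 + 1.80×274 + 13.58×77 + 3.28×59 + 1.68×86 + 65.42×15 = 731.4 + 493.2 + 1045.66 + 193.52 + 144.48 + 981.3 = 3589.56
ΣP(t=0)·Q(t=1) = 6.10×92 + 1.64×274 + 16.22×77 + 3.77×59 + 2.23×86 + 45.95×15 = 561.2 + 449.36 + 1248.94 + 222.43 + 191.78 + 689.25 = 3362.96
Index = 3589.56 / 3362.96 × 100 = 106.7381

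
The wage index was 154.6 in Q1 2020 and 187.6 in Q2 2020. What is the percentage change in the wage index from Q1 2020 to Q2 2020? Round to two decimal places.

21.35%

Change = (187.6 − 154.6) / 154.6 × 100
       = 33.0 / 154.6 × 100 = 21.3454%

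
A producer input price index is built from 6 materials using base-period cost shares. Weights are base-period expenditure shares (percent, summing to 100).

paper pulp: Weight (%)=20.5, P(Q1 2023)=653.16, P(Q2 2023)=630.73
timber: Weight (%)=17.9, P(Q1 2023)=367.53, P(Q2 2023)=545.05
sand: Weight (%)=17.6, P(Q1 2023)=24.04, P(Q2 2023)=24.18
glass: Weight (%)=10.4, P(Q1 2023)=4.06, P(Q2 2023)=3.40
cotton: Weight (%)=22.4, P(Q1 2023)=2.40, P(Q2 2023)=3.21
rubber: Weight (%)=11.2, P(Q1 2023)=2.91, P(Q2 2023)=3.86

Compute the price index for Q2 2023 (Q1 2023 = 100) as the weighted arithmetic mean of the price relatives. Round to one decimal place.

paper pulp: 20.5 × (630.73/653.16) = 20.5 × 0.965659 = 19.7960
timber: 17.9 × (545.05/367.53) = 17.9 × 1.483008 = 26.5458
sand: 17.6 × (24.18/24.04) = 17.6 × 1.005824 = 17.7025
glass: 10.4 × (3.40/4.06) = 10.4 × 0.837438 = 8.7094
cotton: 22.4 × (3.21/2.40) = 22.4 × 1.337500 = 29.9600
rubber: 11.2 × (3.86/2.91) = 11.2 × 1.326460 = 14.8564
Index = Σ wᵢ·(p₁ᵢ/p₀ᵢ) = 19.7960 + 26.5458 + 17.7025 + 8.7094 + 29.9600 + 14.8564 = 117.5701

117.6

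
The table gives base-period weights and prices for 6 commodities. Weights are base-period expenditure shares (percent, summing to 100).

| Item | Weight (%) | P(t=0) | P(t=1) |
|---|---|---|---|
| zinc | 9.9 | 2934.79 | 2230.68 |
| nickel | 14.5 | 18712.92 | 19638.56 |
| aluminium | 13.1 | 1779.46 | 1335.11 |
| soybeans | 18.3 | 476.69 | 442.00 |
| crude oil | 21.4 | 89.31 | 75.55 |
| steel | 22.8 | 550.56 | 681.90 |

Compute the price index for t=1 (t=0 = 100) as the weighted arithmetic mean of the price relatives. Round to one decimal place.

zinc: 9.9 × (2230.68/2934.79) = 9.9 × 0.760082 = 7.5248
nickel: 14.5 × (19638.56/18712.92) = 14.5 × 1.049465 = 15.2172
aluminium: 13.1 × (1335.11/1779.46) = 13.1 × 0.750289 = 9.8288
soybeans: 18.3 × (442.00/476.69) = 18.3 × 0.927227 = 16.9683
crude oil: 21.4 × (75.55/89.31) = 21.4 × 0.845930 = 18.1029
steel: 22.8 × (681.90/550.56) = 22.8 × 1.238557 = 28.2391
Index = Σ wᵢ·(p₁ᵢ/p₀ᵢ) = 7.5248 + 15.2172 + 9.8288 + 16.9683 + 18.1029 + 28.2391 = 95.8811

95.9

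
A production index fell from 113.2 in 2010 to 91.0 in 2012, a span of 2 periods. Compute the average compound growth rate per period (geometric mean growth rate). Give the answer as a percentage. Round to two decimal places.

Growth factor = (91.0/113.2)^(1/2) = (0.803887)^(1/2) = 0.896597
Growth rate = 0.896597 − 1 = -0.103403 = -10.3403%

-10.34%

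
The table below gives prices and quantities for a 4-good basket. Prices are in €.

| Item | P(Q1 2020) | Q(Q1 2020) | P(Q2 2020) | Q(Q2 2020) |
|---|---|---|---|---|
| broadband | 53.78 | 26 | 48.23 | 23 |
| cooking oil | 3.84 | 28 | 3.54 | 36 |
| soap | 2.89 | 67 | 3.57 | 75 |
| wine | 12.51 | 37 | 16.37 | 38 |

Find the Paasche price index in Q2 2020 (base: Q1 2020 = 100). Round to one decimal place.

102.9

Paasche price index uses current-period quantities as weights.
ΣP(Q2 2020)·Q(Q2 2020) = 48.23×23 + 3.54×36 + 3.57×75 + 16.37×38 = 1109.29 + 127.44 + 267.75 + 622.06 = 2126.54
ΣP(Q1 2020)·Q(Q2 2020) = 53.78×23 + 3.84×36 + 2.89×75 + 12.51×38 = 1236.94 + 138.24 + 216.75 + 475.38 = 2067.31
Index = 2126.54 / 2067.31 × 100 = 102.8651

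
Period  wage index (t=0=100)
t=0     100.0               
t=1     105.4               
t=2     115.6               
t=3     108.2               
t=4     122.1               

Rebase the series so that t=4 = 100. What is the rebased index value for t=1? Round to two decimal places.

Rebased(t=1) = 105.4 / 122.1 × 100 = 86.3227

86.32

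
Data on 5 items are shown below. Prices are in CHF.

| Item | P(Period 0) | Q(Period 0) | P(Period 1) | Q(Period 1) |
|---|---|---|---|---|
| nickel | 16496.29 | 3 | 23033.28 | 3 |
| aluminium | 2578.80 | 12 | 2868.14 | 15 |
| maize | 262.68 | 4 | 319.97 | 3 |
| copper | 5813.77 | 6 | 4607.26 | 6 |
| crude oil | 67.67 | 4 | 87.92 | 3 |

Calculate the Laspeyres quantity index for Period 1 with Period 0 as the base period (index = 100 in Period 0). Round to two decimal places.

Laspeyres quantity index uses base-period prices as weights.
ΣP(Period 0)·Q(Period 1) = 16496.29×3 + 2578.80×15 + 262.68×3 + 5813.77×6 + 67.67×3 = 49488.87 + 38682 + 788.04 + 34882.62 + 203.01 = 124044.54
ΣP(Period 0)·Q(Period 0) = 16496.29×3 + 2578.80×12 + 262.68×4 + 5813.77×6 + 67.67×4 = 49488.87 + 30945.6 + 1050.72 + 34882.62 + 270.68 = 116638.49
Index = 124044.54 / 116638.49 × 100 = 106.3496

106.35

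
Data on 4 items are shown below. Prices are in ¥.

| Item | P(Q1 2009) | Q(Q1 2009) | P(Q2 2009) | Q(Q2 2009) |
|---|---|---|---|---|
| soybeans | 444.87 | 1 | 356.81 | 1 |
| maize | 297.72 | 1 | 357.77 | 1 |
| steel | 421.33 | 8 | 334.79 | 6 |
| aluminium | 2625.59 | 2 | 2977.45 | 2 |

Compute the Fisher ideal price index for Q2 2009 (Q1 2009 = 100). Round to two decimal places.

100.82

Laspeyres component (base-period weights):
ΣP(Q2 2009)Q(Q1 2009) = 356.81×1 + 357.77×1 + 334.79×8 + 2977.45×2 = 356.81 + 357.77 + 2678.32 + 5954.9 = 9347.8
ΣP(Q1 2009)Q(Q1 2009) = 444.87×1 + 297.72×1 + 421.33×8 + 2625.59×2 = 444.87 + 297.72 + 3370.64 + 5251.18 = 9364.41
L = 9347.8 / 9364.41 × 100 = 99.8226
Paasche component (current-period weights):
ΣP(Q2 2009)Q(Q2 2009) = 356.81×1 + 357.77×1 + 334.79×6 + 2977.45×2 = 356.81 + 357.77 + 2008.74 + 5954.9 = 8678.22
ΣP(Q1 2009)Q(Q2 2009) = 444.87×1 + 297.72×1 + 421.33×6 + 2625.59×2 = 444.87 + 297.72 + 2527.98 + 5251.18 = 8521.75
P = 8678.22 / 8521.75 × 100 = 101.8361
Fisher = √(L × P) = √(99.8226 × 101.8361) = 100.8243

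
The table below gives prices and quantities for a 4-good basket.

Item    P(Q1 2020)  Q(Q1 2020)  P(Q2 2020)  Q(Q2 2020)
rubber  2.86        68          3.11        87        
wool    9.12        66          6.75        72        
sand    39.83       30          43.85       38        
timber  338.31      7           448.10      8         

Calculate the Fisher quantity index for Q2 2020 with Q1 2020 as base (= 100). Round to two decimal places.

Laspeyres component (base-period weights):
ΣP(Q1 2020)Q(Q2 2020) = 2.86×87 + 9.12×72 + 39.83×38 + 338.31×8 = 248.82 + 656.64 + 1513.54 + 2706.48 = 5125.48
ΣP(Q1 2020)Q(Q1 2020) = 2.86×68 + 9.12×66 + 39.83×30 + 338.31×7 = 194.48 + 601.92 + 1194.9 + 2368.17 = 4359.47
L = 5125.48 / 4359.47 × 100 = 117.5712
Paasche component (current-period weights):
ΣP(Q2 2020)Q(Q2 2020) = 3.11×87 + 6.75×72 + 43.85×38 + 448.10×8 = 270.57 + 486 + 1666.3 + 3584.8 = 6007.67
ΣP(Q2 2020)Q(Q1 2020) = 3.11×68 + 6.75×66 + 43.85×30 + 448.10×7 = 211.48 + 445.5 + 1315.5 + 3136.7 = 5109.18
P = 6007.67 / 5109.18 × 100 = 117.5858
Fisher = √(L × P) = √(117.5712 × 117.5858) = 117.5785

117.58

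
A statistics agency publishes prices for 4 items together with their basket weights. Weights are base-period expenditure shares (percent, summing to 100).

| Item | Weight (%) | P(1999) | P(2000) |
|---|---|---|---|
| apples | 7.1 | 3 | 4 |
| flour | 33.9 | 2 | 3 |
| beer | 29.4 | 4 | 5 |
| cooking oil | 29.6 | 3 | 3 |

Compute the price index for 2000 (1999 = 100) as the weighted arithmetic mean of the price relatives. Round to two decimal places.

apples: 7.1 × (4/3) = 7.1 × 1.333333 = 9.4667
flour: 33.9 × (3/2) = 33.9 × 1.500000 = 50.8500
beer: 29.4 × (5/4) = 29.4 × 1.250000 = 36.7500
cooking oil: 29.6 × (3/3) = 29.6 × 1.000000 = 29.6000
Index = Σ wᵢ·(p₁ᵢ/p₀ᵢ) = 9.4667 + 50.8500 + 36.7500 + 29.6000 = 126.6667

126.67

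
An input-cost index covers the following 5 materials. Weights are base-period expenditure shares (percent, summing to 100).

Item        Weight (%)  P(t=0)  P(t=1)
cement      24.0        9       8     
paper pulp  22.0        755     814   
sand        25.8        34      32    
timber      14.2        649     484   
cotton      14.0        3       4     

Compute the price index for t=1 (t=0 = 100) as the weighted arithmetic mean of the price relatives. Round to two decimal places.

cement: 24.0 × (8/9) = 24.0 × 0.888889 = 21.3333
paper pulp: 22.0 × (814/755) = 22.0 × 1.078146 = 23.7192
sand: 25.8 × (32/34) = 25.8 × 0.941176 = 24.2824
timber: 14.2 × (484/649) = 14.2 × 0.745763 = 10.5898
cotton: 14.0 × (4/3) = 14.0 × 1.333333 = 18.6667
Index = Σ wᵢ·(p₁ᵢ/p₀ᵢ) = 21.3333 + 23.7192 + 24.2824 + 10.5898 + 18.6667 = 98.5914

98.59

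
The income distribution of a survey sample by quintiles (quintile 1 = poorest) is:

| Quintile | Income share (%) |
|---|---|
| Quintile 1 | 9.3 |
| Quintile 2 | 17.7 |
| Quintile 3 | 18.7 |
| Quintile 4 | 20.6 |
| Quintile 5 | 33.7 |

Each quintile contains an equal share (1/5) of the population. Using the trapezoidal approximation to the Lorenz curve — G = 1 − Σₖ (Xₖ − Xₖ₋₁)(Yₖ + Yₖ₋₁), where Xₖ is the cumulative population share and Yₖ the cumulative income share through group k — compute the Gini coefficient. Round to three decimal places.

0.207

Cumulative income shares Yₖ: 0.0930, 0.2700, 0.4570, 0.6630, 1.0000
Σ (Xₖ−Xₖ₋₁)(Yₖ+Yₖ₋₁) = (1/5)(0.0930+0.0000) + (1/5)(0.2700+0.0930) + (1/5)(0.4570+0.2700) + (1/5)(0.6630+0.4570) + (1/5)(1.0000+0.6630)
  = 0.0186 + 0.0726 + 0.1454 + 0.2240 + 0.3326 = 0.7932
G = 1 − 0.7932 = 0.2068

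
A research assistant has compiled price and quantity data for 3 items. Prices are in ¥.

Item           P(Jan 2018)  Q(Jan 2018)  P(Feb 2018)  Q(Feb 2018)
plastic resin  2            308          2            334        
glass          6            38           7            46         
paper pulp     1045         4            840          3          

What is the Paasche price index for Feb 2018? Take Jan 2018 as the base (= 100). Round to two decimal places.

Paasche price index uses current-period quantities as weights.
ΣP(Feb 2018)·Q(Feb 2018) = 2×334 + 7×46 + 840×3 = 668 + 322 + 2520 = 3510
ΣP(Jan 2018)·Q(Feb 2018) = 2×334 + 6×46 + 1045×3 = 668 + 276 + 3135 = 4079
Index = 3510 / 4079 × 100 = 86.0505

86.05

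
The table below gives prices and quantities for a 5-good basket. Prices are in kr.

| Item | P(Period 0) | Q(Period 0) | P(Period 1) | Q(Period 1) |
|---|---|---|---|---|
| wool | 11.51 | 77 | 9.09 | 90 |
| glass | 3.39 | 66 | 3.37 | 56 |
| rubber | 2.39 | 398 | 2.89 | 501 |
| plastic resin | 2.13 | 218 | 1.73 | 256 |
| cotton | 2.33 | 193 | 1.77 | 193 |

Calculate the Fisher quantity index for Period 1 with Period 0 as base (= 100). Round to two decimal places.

115.46

Laspeyres component (base-period weights):
ΣP(Period 0)Q(Period 1) = 11.51×90 + 3.39×56 + 2.39×501 + 2.13×256 + 2.33×193 = 1035.9 + 189.84 + 1197.39 + 545.28 + 449.69 = 3418.1
ΣP(Period 0)Q(Period 0) = 11.51×77 + 3.39×66 + 2.39×398 + 2.13×218 + 2.33×193 = 886.27 + 223.74 + 951.22 + 464.34 + 449.69 = 2975.26
L = 3418.1 / 2975.26 × 100 = 114.8841
Paasche component (current-period weights):
ΣP(Period 1)Q(Period 1) = 9.09×90 + 3.37×56 + 2.89×501 + 1.73×256 + 1.77×193 = 818.1 + 188.72 + 1447.89 + 442.88 + 341.61 = 3239.2
ΣP(Period 1)Q(Period 0) = 9.09×77 + 3.37×66 + 2.89×398 + 1.73×218 + 1.77×193 = 699.93 + 222.42 + 1150.22 + 377.14 + 341.61 = 2791.32
P = 3239.2 / 2791.32 × 100 = 116.0455
Fisher = √(L × P) = √(114.8841 × 116.0455) = 115.4633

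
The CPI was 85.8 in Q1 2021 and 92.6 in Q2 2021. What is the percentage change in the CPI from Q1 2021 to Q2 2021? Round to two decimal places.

7.93%

Change = (92.6 − 85.8) / 85.8 × 100
       = 6.8 / 85.8 × 100 = 7.9254%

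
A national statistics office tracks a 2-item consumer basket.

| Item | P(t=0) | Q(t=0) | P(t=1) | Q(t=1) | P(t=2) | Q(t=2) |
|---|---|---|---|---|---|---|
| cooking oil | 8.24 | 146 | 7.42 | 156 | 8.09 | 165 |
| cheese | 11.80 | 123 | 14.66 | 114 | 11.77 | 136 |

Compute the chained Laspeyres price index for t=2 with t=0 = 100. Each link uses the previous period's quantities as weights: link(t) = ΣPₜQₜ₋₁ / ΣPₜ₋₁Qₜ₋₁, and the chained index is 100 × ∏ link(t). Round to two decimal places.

Link t=0→t=1:
ΣP(t=1)Q(t=0) = 7.42×146 + 14.66×123 = 1083.32 + 1803.18 = 2886.5
ΣP(t=0)Q(t=0) = 8.24×146 + 11.80×123 = 1203.04 + 1451.4 = 2654.44
link = 2886.5/2654.44 = 1.087423
Link t=1→t=2:
ΣP(t=2)Q(t=1) = 8.09×156 + 11.77×114 = 1262.04 + 1341.78 = 2603.82
ΣP(t=1)Q(t=1) = 7.42×156 + 14.66×114 = 1157.52 + 1671.24 = 2828.76
link = 2603.82/2828.76 = 0.920481
Chained index = 100 × 1.087423 × 0.920481 = 100.0953

100.10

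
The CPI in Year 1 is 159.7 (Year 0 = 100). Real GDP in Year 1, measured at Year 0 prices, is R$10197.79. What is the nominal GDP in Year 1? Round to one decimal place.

16285.9

Nominal = Real × (Index/100) = 10197.79 × (159.7/100)
        = 10197.79 × 1.597 = 16285.8706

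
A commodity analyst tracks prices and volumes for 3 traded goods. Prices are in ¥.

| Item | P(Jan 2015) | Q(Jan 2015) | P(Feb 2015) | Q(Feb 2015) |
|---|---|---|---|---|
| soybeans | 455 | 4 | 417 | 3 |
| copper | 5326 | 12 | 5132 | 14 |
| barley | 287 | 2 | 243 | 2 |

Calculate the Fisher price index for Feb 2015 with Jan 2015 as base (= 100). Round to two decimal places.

96.16

Laspeyres component (base-period weights):
ΣP(Feb 2015)Q(Jan 2015) = 417×4 + 5132×12 + 243×2 = 1668 + 61584 + 486 = 63738
ΣP(Jan 2015)Q(Jan 2015) = 455×4 + 5326×12 + 287×2 = 1820 + 63912 + 574 = 66306
L = 63738 / 66306 × 100 = 96.1270
Paasche component (current-period weights):
ΣP(Feb 2015)Q(Feb 2015) = 417×3 + 5132×14 + 243×2 = 1251 + 71848 + 486 = 73585
ΣP(Jan 2015)Q(Feb 2015) = 455×3 + 5326×14 + 287×2 = 1365 + 74564 + 574 = 76503
P = 73585 / 76503 × 100 = 96.1858
Fisher = √(L × P) = √(96.1270 × 96.1858) = 96.1564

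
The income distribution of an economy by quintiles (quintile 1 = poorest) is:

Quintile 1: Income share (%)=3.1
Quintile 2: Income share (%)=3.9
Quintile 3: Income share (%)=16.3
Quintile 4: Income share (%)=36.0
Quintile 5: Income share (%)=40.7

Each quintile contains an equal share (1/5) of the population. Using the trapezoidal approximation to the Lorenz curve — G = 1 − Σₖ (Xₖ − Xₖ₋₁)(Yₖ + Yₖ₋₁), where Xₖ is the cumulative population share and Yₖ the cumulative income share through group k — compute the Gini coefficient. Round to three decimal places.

0.429

Cumulative income shares Yₖ: 0.0310, 0.0700, 0.2330, 0.5930, 1.0000
Σ (Xₖ−Xₖ₋₁)(Yₖ+Yₖ₋₁) = (1/5)(0.0310+0.0000) + (1/5)(0.0700+0.0310) + (1/5)(0.2330+0.0700) + (1/5)(0.5930+0.2330) + (1/5)(1.0000+0.5930)
  = 0.0062 + 0.0202 + 0.0606 + 0.1652 + 0.3186 = 0.5708
G = 1 − 0.5708 = 0.4292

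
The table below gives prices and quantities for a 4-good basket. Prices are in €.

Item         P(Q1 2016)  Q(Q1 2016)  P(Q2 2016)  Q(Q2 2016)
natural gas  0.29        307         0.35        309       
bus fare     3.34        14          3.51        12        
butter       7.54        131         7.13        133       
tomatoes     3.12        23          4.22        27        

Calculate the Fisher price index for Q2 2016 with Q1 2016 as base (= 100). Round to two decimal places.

99.51

Laspeyres component (base-period weights):
ΣP(Q2 2016)Q(Q1 2016) = 0.35×307 + 3.51×14 + 7.13×131 + 4.22×23 = 107.45 + 49.14 + 934.03 + 97.06 = 1187.68
ΣP(Q1 2016)Q(Q1 2016) = 0.29×307 + 3.34×14 + 7.54×131 + 3.12×23 = 89.03 + 46.76 + 987.74 + 71.76 = 1195.29
L = 1187.68 / 1195.29 × 100 = 99.3633
Paasche component (current-period weights):
ΣP(Q2 2016)Q(Q2 2016) = 0.35×309 + 3.51×12 + 7.13×133 + 4.22×27 = 108.15 + 42.12 + 948.29 + 113.94 = 1212.5
ΣP(Q1 2016)Q(Q2 2016) = 0.29×309 + 3.34×12 + 7.54×133 + 3.12×27 = 89.61 + 40.08 + 1002.82 + 84.24 = 1216.75
P = 1212.5 / 1216.75 × 100 = 99.6507
Fisher = √(L × P) = √(99.3633 × 99.6507) = 99.5069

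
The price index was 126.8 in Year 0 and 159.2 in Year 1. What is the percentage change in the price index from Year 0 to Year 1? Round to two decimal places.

Change = (159.2 − 126.8) / 126.8 × 100
       = 32.4 / 126.8 × 100 = 25.5521%

25.55%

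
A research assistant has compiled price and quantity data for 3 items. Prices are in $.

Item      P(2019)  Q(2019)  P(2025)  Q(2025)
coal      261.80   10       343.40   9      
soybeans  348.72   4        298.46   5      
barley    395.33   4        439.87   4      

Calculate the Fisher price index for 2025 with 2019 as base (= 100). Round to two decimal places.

Laspeyres component (base-period weights):
ΣP(2025)Q(2019) = 343.40×10 + 298.46×4 + 439.87×4 = 3434 + 1193.84 + 1759.48 = 6387.32
ΣP(2019)Q(2019) = 261.80×10 + 348.72×4 + 395.33×4 = 2618 + 1394.88 + 1581.32 = 5594.2
L = 6387.32 / 5594.2 × 100 = 114.1775
Paasche component (current-period weights):
ΣP(2025)Q(2025) = 343.40×9 + 298.46×5 + 439.87×4 = 3090.6 + 1492.3 + 1759.48 = 6342.38
ΣP(2019)Q(2025) = 261.80×9 + 348.72×5 + 395.33×4 = 2356.2 + 1743.6 + 1581.32 = 5681.12
P = 6342.38 / 5681.12 × 100 = 111.6396
Fisher = √(L × P) = √(114.1775 × 111.6396) = 112.9014

112.90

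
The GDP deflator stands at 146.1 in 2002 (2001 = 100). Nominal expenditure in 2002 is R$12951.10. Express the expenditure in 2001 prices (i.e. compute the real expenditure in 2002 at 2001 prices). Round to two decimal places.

8864.54

Real = Nominal ÷ (Index/100) = 12951.10 ÷ (146.1/100)
     = 12951.10 ÷ 1.461 = 8864.5448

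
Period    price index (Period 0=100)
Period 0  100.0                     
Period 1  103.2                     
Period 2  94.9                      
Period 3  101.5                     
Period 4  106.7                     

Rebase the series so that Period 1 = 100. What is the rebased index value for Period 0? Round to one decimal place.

Rebased(Period 0) = 100.0 / 103.2 × 100 = 96.8992

96.9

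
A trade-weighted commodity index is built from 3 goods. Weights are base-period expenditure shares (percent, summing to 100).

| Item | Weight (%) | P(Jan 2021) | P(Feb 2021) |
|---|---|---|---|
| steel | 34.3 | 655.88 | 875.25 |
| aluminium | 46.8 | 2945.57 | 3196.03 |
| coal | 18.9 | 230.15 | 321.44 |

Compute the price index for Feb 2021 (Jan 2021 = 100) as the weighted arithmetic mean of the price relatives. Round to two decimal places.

steel: 34.3 × (875.25/655.88) = 34.3 × 1.334467 = 45.7722
aluminium: 46.8 × (3196.03/2945.57) = 46.8 × 1.085029 = 50.7794
coal: 18.9 × (321.44/230.15) = 18.9 × 1.396654 = 26.3968
Index = Σ wᵢ·(p₁ᵢ/p₀ᵢ) = 45.7722 + 50.7794 + 26.3968 = 122.9483

122.95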